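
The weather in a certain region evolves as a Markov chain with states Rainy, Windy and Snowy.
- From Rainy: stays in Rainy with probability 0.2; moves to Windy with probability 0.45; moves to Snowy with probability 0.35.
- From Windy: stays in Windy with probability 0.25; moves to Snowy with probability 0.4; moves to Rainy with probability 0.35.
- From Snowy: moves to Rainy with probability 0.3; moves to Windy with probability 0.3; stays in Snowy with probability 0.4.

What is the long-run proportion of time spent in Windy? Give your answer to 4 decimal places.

0.3268

Let the stationary distribution be π with π = πP and π_1 + π_2 + π_3 = 1.
π_1 = 0.2·π_1 + 0.35·π_2 + 0.3·π_3
π_2 = 0.45·π_1 + 0.25·π_2 + 0.3·π_3
Solving with the normalization constraint gives π = (0.2876, 0.3268, 0.3856).
So the stationary probability of Windy is 0.3268.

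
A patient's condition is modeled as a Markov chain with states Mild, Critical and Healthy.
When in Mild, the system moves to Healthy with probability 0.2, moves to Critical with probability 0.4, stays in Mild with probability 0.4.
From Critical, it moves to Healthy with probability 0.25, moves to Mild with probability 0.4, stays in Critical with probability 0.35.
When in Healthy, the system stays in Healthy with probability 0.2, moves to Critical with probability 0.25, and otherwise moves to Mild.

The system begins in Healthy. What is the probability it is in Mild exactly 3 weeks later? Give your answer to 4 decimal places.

Propagate the distribution vector 3 weeks from Healthy.
After 0 weeks: (0.0000, 0.0000, 1.0000)
After 1 week: (0.5500, 0.2500, 0.2000)
After 2 weeks: (0.4300, 0.3575, 0.2125)
After 3 weeks: (0.4319, 0.3503, 0.2179)
P(in Mild after 3 weeks) = 0.4319

0.4319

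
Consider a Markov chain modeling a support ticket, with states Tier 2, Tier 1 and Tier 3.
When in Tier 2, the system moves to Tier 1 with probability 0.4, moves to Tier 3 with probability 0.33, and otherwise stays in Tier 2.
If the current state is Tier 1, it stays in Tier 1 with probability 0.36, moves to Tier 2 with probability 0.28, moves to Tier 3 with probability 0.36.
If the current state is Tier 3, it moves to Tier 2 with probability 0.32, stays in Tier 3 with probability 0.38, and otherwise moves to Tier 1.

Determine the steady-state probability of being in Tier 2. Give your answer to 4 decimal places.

Let the stationary distribution be π with π = πP and π_1 + π_2 + π_3 = 1.
π_1 = 0.27·π_1 + 0.28·π_2 + 0.32·π_3
π_2 = 0.4·π_1 + 0.36·π_2 + 0.3·π_3
Solving with the normalization constraint gives π = (0.2914, 0.3502, 0.3584).
So the stationary probability of Tier 2 is 0.2914.

0.2914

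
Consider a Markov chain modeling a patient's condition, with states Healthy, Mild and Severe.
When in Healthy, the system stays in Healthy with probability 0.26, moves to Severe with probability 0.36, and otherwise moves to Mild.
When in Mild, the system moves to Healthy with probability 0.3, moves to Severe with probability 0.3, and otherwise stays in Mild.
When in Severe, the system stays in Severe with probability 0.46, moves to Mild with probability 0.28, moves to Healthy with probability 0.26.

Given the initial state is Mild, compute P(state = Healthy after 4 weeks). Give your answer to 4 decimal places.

Propagate the distribution vector 4 weeks from Mild.
After 0 weeks: (0.0000, 1.0000, 0.0000)
After 1 week: (0.3000, 0.4000, 0.3000)
After 2 weeks: (0.2760, 0.3580, 0.3660)
After 3 weeks: (0.2743, 0.3506, 0.3751)
After 4 weeks: (0.2740, 0.3495, 0.3765)
P(in Healthy after 4 weeks) = 0.2740

0.2740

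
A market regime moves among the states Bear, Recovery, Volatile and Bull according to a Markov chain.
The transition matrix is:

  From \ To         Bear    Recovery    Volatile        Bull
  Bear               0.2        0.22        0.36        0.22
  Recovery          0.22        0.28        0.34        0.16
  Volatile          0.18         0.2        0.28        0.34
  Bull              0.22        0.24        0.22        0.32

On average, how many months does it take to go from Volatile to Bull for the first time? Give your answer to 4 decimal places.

3.6102

Let t(s) be the expected number of months to first reach Bull from state s, with t(Bull) = 0. Conditioning on the first month:
t(Bear) = 1 + 0.2·t(Bear) + 0.22·t(Recovery) + 0.36·t(Volatile)
t(Recovery) = 1 + 0.22·t(Bear) + 0.28·t(Recovery) + 0.34·t(Volatile)
t(Volatile) = 1 + 0.18·t(Bear) + 0.2·t(Recovery) + 0.28·t(Volatile)
Solving: t(Bear) = 4.0671, t(Recovery) = 4.3365, t(Volatile) = 3.6102.
Expected months from Volatile to Bull: 3.6102.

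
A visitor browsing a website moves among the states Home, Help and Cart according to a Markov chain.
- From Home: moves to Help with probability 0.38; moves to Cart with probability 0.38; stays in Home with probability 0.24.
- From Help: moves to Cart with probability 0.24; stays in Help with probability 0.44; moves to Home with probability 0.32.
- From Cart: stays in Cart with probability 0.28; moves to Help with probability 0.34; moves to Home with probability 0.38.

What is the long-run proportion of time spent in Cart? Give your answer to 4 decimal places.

Let the stationary distribution be π with π = πP and π_1 + π_2 + π_3 = 1.
π_1 = 0.24·π_1 + 0.32·π_2 + 0.38·π_3
π_2 = 0.38·π_1 + 0.44·π_2 + 0.34·π_3
Solving with the normalization constraint gives π = (0.3127, 0.3917, 0.2956).
So the stationary probability of Cart is 0.2956.

0.2956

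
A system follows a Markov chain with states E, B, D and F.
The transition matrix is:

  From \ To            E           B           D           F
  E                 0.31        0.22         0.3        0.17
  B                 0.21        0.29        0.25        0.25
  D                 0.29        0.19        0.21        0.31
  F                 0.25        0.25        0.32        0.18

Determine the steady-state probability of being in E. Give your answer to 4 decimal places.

0.2674

Let the stationary distribution be π with π = πP and π_1 + π_2 + π_3 + π_4 = 1.
π_1 = 0.31·π_1 + 0.21·π_2 + 0.29·π_3 + 0.25·π_4
π_2 = 0.22·π_1 + 0.29·π_2 + 0.19·π_3 + 0.25·π_4
π_3 = 0.3·π_1 + 0.25·π_2 + 0.21·π_3 + 0.32·π_4
Solving with the normalization constraint gives π = (0.2674, 0.2353, 0.2686, 0.2287).
So the stationary probability of E is 0.2674.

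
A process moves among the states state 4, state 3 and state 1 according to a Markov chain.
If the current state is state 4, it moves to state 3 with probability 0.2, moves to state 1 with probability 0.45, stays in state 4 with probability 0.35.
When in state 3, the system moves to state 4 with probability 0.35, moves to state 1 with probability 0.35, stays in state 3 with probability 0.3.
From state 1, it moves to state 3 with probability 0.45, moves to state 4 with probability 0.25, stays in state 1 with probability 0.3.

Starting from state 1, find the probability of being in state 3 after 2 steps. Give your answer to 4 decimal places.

0.3200

Sum over the intermediate state after 1 step:
P = P(state 1→state 4)·P(state 4→state 3) + P(state 1→state 3)·P(state 3→state 3) + P(state 1→state 1)·P(state 1→state 3)
  = 0.25×0.2 + 0.45×0.3 + 0.3×0.45
  = 0.0500 + 0.1350 + 0.1350 = 0.3200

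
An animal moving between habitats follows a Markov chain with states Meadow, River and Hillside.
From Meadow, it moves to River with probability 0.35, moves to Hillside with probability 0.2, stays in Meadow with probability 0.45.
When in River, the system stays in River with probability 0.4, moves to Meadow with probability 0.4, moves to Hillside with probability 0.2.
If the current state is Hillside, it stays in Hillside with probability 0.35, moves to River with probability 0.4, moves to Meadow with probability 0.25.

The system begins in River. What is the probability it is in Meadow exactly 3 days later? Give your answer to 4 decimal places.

Propagate the distribution vector 3 days from River.
After 0 days: (0.0000, 1.0000, 0.0000)
After 1 day: (0.4000, 0.4000, 0.2000)
After 2 days: (0.3900, 0.3800, 0.2300)
After 3 days: (0.3850, 0.3805, 0.2345)
P(in Meadow after 3 days) = 0.3850

0.3850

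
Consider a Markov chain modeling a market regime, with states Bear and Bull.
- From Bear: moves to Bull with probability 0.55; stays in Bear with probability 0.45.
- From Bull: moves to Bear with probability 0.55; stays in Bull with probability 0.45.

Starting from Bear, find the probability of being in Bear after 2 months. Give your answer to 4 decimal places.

0.5050

Sum over the intermediate state after 1 month:
P = P(Bear→Bear)·P(Bear→Bear) + P(Bear→Bull)·P(Bull→Bear)
  = 0.45×0.45 + 0.55×0.55
  = 0.2025 + 0.3025 = 0.5050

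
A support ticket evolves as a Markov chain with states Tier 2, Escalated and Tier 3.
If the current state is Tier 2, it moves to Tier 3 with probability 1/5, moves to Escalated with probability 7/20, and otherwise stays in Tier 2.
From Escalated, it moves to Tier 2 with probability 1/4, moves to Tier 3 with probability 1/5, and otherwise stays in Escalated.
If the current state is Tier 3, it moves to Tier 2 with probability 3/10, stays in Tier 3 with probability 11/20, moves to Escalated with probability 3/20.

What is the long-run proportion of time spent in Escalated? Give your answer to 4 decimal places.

0.3606

Let the stationary distribution be π with π = πP and π_1 + π_2 + π_3 = 1.
π_1 = 0.45·π_1 + 0.25·π_2 + 0.3·π_3
π_2 = 0.35·π_1 + 0.55·π_2 + 0.15·π_3
Solving with the normalization constraint gives π = (0.3317, 0.3606, 0.3077).
So the stationary probability of Escalated is 0.3606.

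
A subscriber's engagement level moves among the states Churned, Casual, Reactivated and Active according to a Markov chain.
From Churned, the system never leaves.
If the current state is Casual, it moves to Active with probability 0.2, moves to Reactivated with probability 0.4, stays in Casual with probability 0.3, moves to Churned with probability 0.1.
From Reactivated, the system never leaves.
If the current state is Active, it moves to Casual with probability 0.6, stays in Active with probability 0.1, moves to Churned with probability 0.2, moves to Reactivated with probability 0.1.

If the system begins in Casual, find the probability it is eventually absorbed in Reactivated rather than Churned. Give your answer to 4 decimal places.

Let h(s) be the probability of absorption at Reactivated starting from transient state s. Then h(Reactivated) = 1 and h(Churned) = 0. By first-step analysis:
h(Casual) = 0.1·0 + 0.3·h(Casual) + 0.4·1 + 0.2·h(Active)
h(Active) = 0.2·0 + 0.6·h(Casual) + 0.1·1 + 0.1·h(Active)
Solving: h(Casual) = 0.7451, h(Active) = 0.6078.
Starting from Casual, the probability is 0.7451.

0.7451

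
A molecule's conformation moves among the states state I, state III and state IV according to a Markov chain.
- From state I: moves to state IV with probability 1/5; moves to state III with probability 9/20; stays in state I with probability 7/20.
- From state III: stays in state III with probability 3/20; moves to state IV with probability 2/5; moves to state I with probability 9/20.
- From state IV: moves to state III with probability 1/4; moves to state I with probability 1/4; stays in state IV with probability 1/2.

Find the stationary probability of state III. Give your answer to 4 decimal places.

Let the stationary distribution be π with π = πP and π_1 + π_2 + π_3 = 1.
π_1 = 0.35·π_1 + 0.45·π_2 + 0.25·π_3
π_2 = 0.45·π_1 + 0.15·π_2 + 0.25·π_3
Solving with the normalization constraint gives π = (0.3421, 0.2895, 0.3684).
So the stationary probability of state III is 0.2895.

0.2895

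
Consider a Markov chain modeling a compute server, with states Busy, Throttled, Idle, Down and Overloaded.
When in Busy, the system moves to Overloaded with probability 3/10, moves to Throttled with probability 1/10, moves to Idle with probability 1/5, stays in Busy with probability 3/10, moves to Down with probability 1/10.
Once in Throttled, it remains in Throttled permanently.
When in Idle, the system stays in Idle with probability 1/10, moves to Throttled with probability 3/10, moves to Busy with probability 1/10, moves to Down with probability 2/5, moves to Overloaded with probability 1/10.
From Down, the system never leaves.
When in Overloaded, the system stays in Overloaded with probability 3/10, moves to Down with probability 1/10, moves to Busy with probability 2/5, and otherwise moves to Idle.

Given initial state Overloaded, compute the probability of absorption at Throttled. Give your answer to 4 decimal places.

0.3574

Let h(s) be the probability of absorption at Throttled starting from transient state s. Then h(Throttled) = 1 and h(Down) = 0. By first-step analysis:
h(Busy) = 0.3·h(Busy) + 0.1·1 + 0.2·h(Idle) + 0.1·0 + 0.3·h(Overloaded)
h(Idle) = 0.1·h(Busy) + 0.3·1 + 0.1·h(Idle) + 0.4·0 + 0.1·h(Overloaded)
h(Overloaded) = 0.4·h(Busy) + 0.2·h(Idle) + 0.1·0 + 0.3·h(Overloaded)
Solving: h(Busy) = 0.4158, h(Idle) = 0.4192, h(Overloaded) = 0.3574.
Starting from Overloaded, the probability is 0.3574.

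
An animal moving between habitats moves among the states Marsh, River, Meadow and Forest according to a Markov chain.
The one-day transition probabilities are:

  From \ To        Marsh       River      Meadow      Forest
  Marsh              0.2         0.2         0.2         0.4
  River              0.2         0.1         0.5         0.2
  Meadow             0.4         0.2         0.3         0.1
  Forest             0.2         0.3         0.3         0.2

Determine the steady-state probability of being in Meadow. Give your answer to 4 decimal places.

0.3141

Let the stationary distribution be π with π = πP and π_1 + π_2 + π_3 + π_4 = 1.
π_1 = 0.2·π_1 + 0.2·π_2 + 0.4·π_3 + 0.2·π_4
π_2 = 0.2·π_1 + 0.1·π_2 + 0.2·π_3 + 0.3·π_4
π_3 = 0.2·π_1 + 0.5·π_2 + 0.3·π_3 + 0.3·π_4
Solving with the normalization constraint gives π = (0.2628, 0.2019, 0.3141, 0.2212).
So the stationary probability of Meadow is 0.3141.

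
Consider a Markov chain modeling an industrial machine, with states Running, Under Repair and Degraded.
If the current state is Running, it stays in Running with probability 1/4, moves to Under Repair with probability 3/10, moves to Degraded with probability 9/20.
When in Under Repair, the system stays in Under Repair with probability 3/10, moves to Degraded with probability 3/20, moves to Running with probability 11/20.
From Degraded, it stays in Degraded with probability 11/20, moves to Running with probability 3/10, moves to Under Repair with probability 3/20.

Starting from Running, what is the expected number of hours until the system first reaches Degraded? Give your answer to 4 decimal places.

2.7778

Let t(s) be the expected number of hours to first reach Degraded from state s, with t(Degraded) = 0. Conditioning on the first hour:
t(Running) = 1 + 0.25·t(Running) + 0.3·t(Under Repair)
t(Under Repair) = 1 + 0.55·t(Running) + 0.3·t(Under Repair)
Solving: t(Running) = 2.7778, t(Under Repair) = 3.6111.
Expected hours from Running to Degraded: 2.7778.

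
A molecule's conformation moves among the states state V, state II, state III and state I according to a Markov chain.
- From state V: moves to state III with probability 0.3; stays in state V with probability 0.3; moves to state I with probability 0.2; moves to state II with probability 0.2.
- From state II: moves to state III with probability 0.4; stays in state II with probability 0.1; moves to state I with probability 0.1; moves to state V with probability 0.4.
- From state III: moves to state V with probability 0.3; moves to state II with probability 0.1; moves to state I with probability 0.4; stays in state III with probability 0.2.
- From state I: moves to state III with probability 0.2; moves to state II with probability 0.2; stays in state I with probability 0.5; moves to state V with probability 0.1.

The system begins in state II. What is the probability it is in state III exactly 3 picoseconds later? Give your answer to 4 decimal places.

0.2590

Propagate the distribution vector 3 picoseconds from state II.
After 0 picoseconds: (0.0000, 1.0000, 0.0000, 0.0000)
After 1 picosecond: (0.4000, 0.1000, 0.4000, 0.1000)
After 2 picoseconds: (0.2900, 0.1500, 0.2600, 0.3000)
After 3 picoseconds: (0.2550, 0.1590, 0.2590, 0.3270)
P(in state III after 3 picoseconds) = 0.2590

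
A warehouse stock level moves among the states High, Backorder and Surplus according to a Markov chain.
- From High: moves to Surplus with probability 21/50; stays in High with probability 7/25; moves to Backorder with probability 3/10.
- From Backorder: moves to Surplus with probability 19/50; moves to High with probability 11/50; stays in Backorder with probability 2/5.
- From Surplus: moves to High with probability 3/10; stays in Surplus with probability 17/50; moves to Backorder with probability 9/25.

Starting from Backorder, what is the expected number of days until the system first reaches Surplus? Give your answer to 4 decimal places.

Let t(s) be the expected number of days to first reach Surplus from state s, with t(Surplus) = 0. Conditioning on the first day:
t(High) = 1 + 0.28·t(High) + 0.3·t(Backorder)
t(Backorder) = 1 + 0.22·t(High) + 0.4·t(Backorder)
Solving: t(High) = 2.4590, t(Backorder) = 2.5683.
Expected days from Backorder to Surplus: 2.5683.

2.5683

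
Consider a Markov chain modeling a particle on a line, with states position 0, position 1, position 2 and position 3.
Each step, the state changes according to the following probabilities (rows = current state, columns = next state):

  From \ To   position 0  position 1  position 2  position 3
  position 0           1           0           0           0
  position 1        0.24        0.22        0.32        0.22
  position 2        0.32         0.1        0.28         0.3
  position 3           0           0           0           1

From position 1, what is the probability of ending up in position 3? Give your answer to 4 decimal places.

Let h(s) be the probability of absorption at position 3 starting from transient state s. Then h(position 3) = 1 and h(position 0) = 0. By first-step analysis:
h(position 1) = 0.24·0 + 0.22·h(position 1) + 0.32·h(position 2) + 0.22·1
h(position 2) = 0.32·0 + 0.1·h(position 1) + 0.28·h(position 2) + 0.3·1
Solving: h(position 1) = 0.4804, h(position 2) = 0.4834.
Starting from position 1, the probability is 0.4804.

0.4804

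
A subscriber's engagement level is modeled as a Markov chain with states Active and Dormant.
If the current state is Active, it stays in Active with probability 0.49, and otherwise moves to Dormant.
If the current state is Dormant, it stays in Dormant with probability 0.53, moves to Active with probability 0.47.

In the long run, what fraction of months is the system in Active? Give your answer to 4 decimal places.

Let the stationary distribution be π with π = πP and π_1 + π_2 = 1.
π_1 = 0.49·π_1 + 0.47·π_2
Solving with the normalization constraint gives π = (0.4796, 0.5204).
So the stationary probability of Active is 0.4796.

0.4796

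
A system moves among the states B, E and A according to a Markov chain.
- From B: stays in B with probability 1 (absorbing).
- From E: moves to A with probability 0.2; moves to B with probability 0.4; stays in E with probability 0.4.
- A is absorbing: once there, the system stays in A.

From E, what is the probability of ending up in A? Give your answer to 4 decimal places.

0.3333

Let h(s) be the probability of absorption at A starting from transient state s. Then h(A) = 1 and h(B) = 0. By first-step analysis:
h(E) = 0.4·0 + 0.4·h(E) + 0.2·1
Solving: h(E) = 0.3333.
Starting from E, the probability is 0.3333.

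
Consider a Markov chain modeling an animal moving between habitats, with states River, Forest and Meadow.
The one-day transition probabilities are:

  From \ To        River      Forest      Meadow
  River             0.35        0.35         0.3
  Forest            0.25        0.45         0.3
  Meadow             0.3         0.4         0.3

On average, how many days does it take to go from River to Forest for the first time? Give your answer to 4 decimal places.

2.7397

Let t(s) be the expected number of days to first reach Forest from state s, with t(Forest) = 0. Conditioning on the first day:
t(River) = 1 + 0.35·t(River) + 0.3·t(Meadow)
t(Meadow) = 1 + 0.3·t(River) + 0.3·t(Meadow)
Solving: t(River) = 2.7397, t(Meadow) = 2.6027.
Expected days from River to Forest: 2.7397.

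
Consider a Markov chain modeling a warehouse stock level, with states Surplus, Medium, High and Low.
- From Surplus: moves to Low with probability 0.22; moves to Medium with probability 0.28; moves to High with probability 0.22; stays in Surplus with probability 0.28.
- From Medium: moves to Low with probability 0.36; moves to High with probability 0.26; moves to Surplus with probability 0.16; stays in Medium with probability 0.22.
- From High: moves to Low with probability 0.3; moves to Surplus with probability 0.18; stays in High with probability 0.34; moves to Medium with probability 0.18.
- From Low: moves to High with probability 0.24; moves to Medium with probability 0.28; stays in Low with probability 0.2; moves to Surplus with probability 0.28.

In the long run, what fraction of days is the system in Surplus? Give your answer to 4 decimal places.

Let the stationary distribution be π with π = πP and π_1 + π_2 + π_3 + π_4 = 1.
π_1 = 0.28·π_1 + 0.16·π_2 + 0.18·π_3 + 0.28·π_4
π_2 = 0.28·π_1 + 0.22·π_2 + 0.18·π_3 + 0.28·π_4
π_3 = 0.22·π_1 + 0.26·π_2 + 0.34·π_3 + 0.24·π_4
Solving with the normalization constraint gives π = (0.2246, 0.2390, 0.2670, 0.2694).
So the stationary probability of Surplus is 0.2246.

0.2246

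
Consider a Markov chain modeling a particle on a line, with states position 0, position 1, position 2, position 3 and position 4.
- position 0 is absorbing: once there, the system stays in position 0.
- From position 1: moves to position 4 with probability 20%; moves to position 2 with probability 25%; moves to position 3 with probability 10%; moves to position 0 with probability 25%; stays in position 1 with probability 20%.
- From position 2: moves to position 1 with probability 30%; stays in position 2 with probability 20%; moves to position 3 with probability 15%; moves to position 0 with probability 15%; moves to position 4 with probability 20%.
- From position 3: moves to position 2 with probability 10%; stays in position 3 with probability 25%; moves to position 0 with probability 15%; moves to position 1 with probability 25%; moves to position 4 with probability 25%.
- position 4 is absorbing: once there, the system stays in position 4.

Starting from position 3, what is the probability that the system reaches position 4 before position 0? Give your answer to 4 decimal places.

Let h(s) be the probability of absorption at position 4 starting from transient state s. Then h(position 4) = 1 and h(position 0) = 0. By first-step analysis:
h(position 1) = 0.25·0 + 0.2·h(position 1) + 0.25·h(position 2) + 0.1·h(position 3) + 0.2·1
h(position 2) = 0.15·0 + 0.3·h(position 1) + 0.2·h(position 2) + 0.15·h(position 3) + 0.2·1
h(position 3) = 0.15·0 + 0.25·h(position 1) + 0.1·h(position 2) + 0.25·h(position 3) + 0.25·1
Solving: h(position 1) = 0.4900, h(position 2) = 0.5404, h(position 3) = 0.5687.
Starting from position 3, the probability is 0.5687.

0.5687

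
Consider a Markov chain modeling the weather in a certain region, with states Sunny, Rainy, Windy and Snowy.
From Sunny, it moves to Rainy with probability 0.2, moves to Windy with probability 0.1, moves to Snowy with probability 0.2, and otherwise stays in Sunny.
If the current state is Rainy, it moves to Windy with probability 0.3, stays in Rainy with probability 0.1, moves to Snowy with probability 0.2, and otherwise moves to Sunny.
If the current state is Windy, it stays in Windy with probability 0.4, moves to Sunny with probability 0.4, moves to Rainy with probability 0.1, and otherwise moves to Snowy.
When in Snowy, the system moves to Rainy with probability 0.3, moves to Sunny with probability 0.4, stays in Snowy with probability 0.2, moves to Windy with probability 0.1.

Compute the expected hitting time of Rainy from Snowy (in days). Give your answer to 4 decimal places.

4.4056

Let t(s) be the expected number of days to first reach Rainy from state s, with t(Rainy) = 0. Conditioning on the first day:
t(Sunny) = 1 + 0.5·t(Sunny) + 0.1·t(Windy) + 0.2·t(Snowy)
t(Windy) = 1 + 0.4·t(Sunny) + 0.4·t(Windy) + 0.1·t(Snowy)
t(Snowy) = 1 + 0.4·t(Sunny) + 0.1·t(Windy) + 0.2·t(Snowy)
Solving: t(Sunny) = 4.8951, t(Windy) = 5.6643, t(Snowy) = 4.4056.
Expected days from Snowy to Rainy: 4.4056.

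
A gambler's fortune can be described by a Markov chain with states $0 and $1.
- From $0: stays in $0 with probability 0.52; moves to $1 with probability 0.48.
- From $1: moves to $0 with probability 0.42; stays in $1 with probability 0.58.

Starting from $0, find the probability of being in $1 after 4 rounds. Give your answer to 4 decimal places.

Propagate the distribution vector 4 rounds from $0.
After 0 rounds: (1.0000, 0.0000)
After 1 round: (0.5200, 0.4800)
After 2 rounds: (0.4720, 0.5280)
After 3 rounds: (0.4672, 0.5328)
After 4 rounds: (0.4667, 0.5333)
P(in $1 after 4 rounds) = 0.5333

0.5333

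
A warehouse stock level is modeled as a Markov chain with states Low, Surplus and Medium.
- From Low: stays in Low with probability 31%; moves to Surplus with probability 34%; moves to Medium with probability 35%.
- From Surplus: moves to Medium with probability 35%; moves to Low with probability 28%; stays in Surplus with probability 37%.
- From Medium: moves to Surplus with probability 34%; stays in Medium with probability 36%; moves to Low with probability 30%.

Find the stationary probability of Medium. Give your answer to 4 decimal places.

Let the stationary distribution be π with π = πP and π_1 + π_2 + π_3 = 1.
π_1 = 0.31·π_1 + 0.28·π_2 + 0.3·π_3
π_2 = 0.34·π_1 + 0.37·π_2 + 0.34·π_3
Solving with the normalization constraint gives π = (0.2959, 0.3505, 0.3535).
So the stationary probability of Medium is 0.3535.

0.3535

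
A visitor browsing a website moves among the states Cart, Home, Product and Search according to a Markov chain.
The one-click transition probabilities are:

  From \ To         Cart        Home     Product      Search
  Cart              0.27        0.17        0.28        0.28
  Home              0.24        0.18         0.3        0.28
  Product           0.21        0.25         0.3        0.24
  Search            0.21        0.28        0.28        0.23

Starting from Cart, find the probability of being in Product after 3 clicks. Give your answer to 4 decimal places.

Propagate the distribution vector 3 clicks from Cart.
After 0 clicks: (1.0000, 0.0000, 0.0000, 0.0000)
After 1 click: (0.2700, 0.1700, 0.2800, 0.2800)
After 2 clicks: (0.2313, 0.2249, 0.2890, 0.2548)
After 3 clicks: (0.2306, 0.2234, 0.2903, 0.2557)
P(in Product after 3 clicks) = 0.2903

0.2903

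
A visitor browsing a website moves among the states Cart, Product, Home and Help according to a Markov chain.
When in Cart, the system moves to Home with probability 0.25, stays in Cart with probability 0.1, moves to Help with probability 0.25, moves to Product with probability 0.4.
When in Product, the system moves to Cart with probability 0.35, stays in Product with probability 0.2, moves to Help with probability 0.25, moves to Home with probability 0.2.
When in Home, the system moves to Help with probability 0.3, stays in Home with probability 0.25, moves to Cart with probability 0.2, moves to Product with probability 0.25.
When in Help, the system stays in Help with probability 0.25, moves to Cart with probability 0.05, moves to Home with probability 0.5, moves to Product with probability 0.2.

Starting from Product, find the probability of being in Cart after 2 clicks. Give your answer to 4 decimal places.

0.1575

Propagate the distribution vector 2 clicks from Product.
After 0 clicks: (0.0000, 1.0000, 0.0000, 0.0000)
After 1 click: (0.3500, 0.2000, 0.2000, 0.2500)
After 2 clicks: (0.1575, 0.2800, 0.3025, 0.2600)
P(in Cart after 2 clicks) = 0.1575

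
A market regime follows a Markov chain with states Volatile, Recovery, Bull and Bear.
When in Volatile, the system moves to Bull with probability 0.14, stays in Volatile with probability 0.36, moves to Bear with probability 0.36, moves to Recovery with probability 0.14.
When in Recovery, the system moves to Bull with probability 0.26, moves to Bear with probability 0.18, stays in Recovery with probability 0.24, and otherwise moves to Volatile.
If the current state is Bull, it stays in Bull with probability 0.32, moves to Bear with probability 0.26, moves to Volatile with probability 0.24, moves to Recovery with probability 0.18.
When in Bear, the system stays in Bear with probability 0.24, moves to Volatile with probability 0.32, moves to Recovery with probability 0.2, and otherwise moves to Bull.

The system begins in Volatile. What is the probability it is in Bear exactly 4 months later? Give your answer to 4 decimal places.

0.2714

Propagate the distribution vector 4 months from Volatile.
After 0 months: (1.0000, 0.0000, 0.0000, 0.0000)
After 1 month: (0.3600, 0.1400, 0.1400, 0.3600)
After 2 months: (0.3232, 0.1812, 0.2180, 0.2776)
After 3 months: (0.3155, 0.1835, 0.2287, 0.2723)
After 4 months: (0.3143, 0.1838, 0.2304, 0.2714)
P(in Bear after 4 months) = 0.2714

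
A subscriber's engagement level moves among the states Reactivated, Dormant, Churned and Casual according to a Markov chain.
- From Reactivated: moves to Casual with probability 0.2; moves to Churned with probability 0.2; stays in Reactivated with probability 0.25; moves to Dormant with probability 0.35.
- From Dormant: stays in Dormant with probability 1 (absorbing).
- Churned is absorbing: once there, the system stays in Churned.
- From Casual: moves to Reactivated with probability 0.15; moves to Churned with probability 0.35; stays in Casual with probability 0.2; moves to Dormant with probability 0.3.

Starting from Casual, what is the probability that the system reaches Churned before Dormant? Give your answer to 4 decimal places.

0.5132

Let h(s) be the probability of absorption at Churned starting from transient state s. Then h(Churned) = 1 and h(Dormant) = 0. By first-step analysis:
h(Reactivated) = 0.25·h(Reactivated) + 0.35·0 + 0.2·1 + 0.2·h(Casual)
h(Casual) = 0.15·h(Reactivated) + 0.3·0 + 0.35·1 + 0.2·h(Casual)
Solving: h(Reactivated) = 0.4035, h(Casual) = 0.5132.
Starting from Casual, the probability is 0.5132.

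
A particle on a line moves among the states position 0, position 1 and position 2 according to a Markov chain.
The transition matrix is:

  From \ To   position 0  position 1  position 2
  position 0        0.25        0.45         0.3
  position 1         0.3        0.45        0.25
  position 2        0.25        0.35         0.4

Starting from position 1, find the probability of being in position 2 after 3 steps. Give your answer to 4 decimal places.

0.3090

Propagate the distribution vector 3 steps from position 1.
After 0 steps: (0.0000, 1.0000, 0.0000)
After 1 step: (0.3000, 0.4500, 0.2500)
After 2 steps: (0.2725, 0.4250, 0.3025)
After 3 steps: (0.2713, 0.4198, 0.3090)
P(in position 2 after 3 steps) = 0.3090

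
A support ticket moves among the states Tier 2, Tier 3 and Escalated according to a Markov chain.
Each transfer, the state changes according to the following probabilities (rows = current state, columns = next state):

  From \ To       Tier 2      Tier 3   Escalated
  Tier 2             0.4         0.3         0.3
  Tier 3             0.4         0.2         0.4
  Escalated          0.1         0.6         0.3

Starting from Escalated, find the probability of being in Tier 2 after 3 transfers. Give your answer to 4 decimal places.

0.2920

Propagate the distribution vector 3 transfers from Escalated.
After 0 transfers: (0.0000, 0.0000, 1.0000)
After 1 transfer: (0.1000, 0.6000, 0.3000)
After 2 transfers: (0.3100, 0.3300, 0.3600)
After 3 transfers: (0.2920, 0.3750, 0.3330)
P(in Tier 2 after 3 transfers) = 0.2920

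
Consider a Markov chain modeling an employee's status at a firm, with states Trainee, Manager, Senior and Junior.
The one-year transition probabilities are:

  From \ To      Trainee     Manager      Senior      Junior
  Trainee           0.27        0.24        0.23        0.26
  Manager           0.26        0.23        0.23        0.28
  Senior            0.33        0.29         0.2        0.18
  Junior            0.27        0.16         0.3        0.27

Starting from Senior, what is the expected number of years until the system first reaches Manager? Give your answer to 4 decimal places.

4.0660

Let t(s) be the expected number of years to first reach Manager from state s, with t(Manager) = 0. Conditioning on the first year:
t(Trainee) = 1 + 0.27·t(Trainee) + 0.23·t(Senior) + 0.26·t(Junior)
t(Senior) = 1 + 0.33·t(Trainee) + 0.2·t(Senior) + 0.18·t(Junior)
t(Junior) = 1 + 0.27·t(Trainee) + 0.3·t(Senior) + 0.27·t(Junior)
Solving: t(Trainee) = 4.3005, t(Senior) = 4.0660, t(Junior) = 4.6314.
Expected years from Senior to Manager: 4.0660.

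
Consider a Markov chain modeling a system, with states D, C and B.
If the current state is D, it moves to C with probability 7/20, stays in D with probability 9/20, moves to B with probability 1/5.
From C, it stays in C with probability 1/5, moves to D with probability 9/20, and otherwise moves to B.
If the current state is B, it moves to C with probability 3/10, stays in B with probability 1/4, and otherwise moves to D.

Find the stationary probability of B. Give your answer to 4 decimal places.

0.2568

Let the stationary distribution be π with π = πP and π_1 + π_2 + π_3 = 1.
π_1 = 0.45·π_1 + 0.45·π_2 + 0.45·π_3
π_2 = 0.35·π_1 + 0.2·π_2 + 0.3·π_3
Solving with the normalization constraint gives π = (0.4500, 0.2932, 0.2568).
So the stationary probability of B is 0.2568.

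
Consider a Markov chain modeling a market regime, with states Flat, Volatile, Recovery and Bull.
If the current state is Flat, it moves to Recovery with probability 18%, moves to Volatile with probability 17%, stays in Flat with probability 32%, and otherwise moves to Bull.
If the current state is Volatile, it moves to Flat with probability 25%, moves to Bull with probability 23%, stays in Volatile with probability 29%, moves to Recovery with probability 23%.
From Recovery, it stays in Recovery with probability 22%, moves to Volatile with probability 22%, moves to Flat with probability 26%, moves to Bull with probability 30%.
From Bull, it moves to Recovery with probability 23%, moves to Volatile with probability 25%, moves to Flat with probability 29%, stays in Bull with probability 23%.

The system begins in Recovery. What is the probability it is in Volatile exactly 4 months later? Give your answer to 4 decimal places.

Propagate the distribution vector 4 months from Recovery.
After 0 months: (0.0000, 0.0000, 1.0000, 0.0000)
After 1 month: (0.2600, 0.2200, 0.2200, 0.3000)
After 2 months: (0.2824, 0.2314, 0.2148, 0.2714)
After 3 months: (0.2828, 0.2302, 0.2137, 0.2733)
After 4 months: (0.2829, 0.2302, 0.2137, 0.2732)
P(in Volatile after 4 months) = 0.2302

0.2302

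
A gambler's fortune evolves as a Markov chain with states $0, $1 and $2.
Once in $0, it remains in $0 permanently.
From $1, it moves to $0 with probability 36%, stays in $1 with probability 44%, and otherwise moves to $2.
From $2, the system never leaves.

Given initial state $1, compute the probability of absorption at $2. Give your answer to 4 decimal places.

0.3571

Let h(s) be the probability of absorption at $2 starting from transient state s. Then h($2) = 1 and h($0) = 0. By first-step analysis:
h($1) = 0.36·0 + 0.44·h($1) + 0.2·1
Solving: h($1) = 0.3571.
Starting from $1, the probability is 0.3571.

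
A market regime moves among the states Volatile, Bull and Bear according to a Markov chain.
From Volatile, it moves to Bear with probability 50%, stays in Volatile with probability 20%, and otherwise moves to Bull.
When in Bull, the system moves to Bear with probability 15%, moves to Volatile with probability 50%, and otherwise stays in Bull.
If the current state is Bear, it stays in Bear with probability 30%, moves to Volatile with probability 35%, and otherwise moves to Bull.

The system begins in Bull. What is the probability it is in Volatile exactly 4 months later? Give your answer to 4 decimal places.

0.3476

Propagate the distribution vector 4 months from Bull.
After 0 months: (0.0000, 1.0000, 0.0000)
After 1 month: (0.5000, 0.3500, 0.1500)
After 2 months: (0.3275, 0.3250, 0.3475)
After 3 months: (0.3496, 0.3336, 0.3168)
After 4 months: (0.3476, 0.3325, 0.3199)
P(in Volatile after 4 months) = 0.3476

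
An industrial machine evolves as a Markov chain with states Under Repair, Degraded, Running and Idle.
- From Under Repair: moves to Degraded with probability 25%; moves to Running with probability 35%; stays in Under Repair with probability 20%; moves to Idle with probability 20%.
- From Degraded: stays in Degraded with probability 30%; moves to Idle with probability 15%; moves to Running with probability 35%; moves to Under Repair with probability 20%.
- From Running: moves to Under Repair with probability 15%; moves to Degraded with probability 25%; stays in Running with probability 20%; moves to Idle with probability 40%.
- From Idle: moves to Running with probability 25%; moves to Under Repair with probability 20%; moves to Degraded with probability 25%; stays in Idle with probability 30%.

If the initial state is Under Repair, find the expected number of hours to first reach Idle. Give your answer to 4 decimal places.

Let t(s) be the expected number of hours to first reach Idle from state s, with t(Idle) = 0. Conditioning on the first hour:
t(Under Repair) = 1 + 0.2·t(Under Repair) + 0.25·t(Degraded) + 0.35·t(Running)
t(Degraded) = 1 + 0.2·t(Under Repair) + 0.3·t(Degraded) + 0.35·t(Running)
t(Running) = 1 + 0.15·t(Under Repair) + 0.25·t(Degraded) + 0.2·t(Running)
Solving: t(Under Repair) = 4.0370, t(Degraded) = 4.2494, t(Running) = 3.3349.
Expected hours from Under Repair to Idle: 4.0370.

4.0370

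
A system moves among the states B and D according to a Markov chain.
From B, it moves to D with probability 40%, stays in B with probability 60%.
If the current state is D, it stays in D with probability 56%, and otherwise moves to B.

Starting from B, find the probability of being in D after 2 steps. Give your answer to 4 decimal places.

0.4640

Sum over the intermediate state after 1 step:
P = P(B→B)·P(B→D) + P(B→D)·P(D→D)
  = 0.6×0.4 + 0.4×0.56
  = 0.2400 + 0.2240 = 0.4640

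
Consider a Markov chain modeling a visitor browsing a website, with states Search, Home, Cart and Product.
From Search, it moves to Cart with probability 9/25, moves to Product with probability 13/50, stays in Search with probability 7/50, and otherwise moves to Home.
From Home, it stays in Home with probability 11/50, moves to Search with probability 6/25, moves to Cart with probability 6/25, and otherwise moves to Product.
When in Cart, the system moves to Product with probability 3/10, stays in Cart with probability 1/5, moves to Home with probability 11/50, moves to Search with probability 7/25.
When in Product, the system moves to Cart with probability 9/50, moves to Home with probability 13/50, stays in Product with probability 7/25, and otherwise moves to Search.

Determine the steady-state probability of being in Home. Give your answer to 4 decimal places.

Let the stationary distribution be π with π = πP and π_1 + π_2 + π_3 + π_4 = 1.
π_1 = 0.14·π_1 + 0.24·π_2 + 0.28·π_3 + 0.28·π_4
π_2 = 0.24·π_1 + 0.22·π_2 + 0.22·π_3 + 0.26·π_4
π_3 = 0.36·π_1 + 0.24·π_2 + 0.2·π_3 + 0.18·π_4
Solving with the normalization constraint gives π = (0.2373, 0.2361, 0.2417, 0.2848).
So the stationary probability of Home is 0.2361.

0.2361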